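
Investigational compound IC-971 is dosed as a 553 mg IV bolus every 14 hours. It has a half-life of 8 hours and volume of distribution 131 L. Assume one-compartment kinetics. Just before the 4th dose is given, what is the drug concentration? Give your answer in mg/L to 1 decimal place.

f = (1/2)^(τ/t½) = (1/2)^(14/8) ≈ 0.2973.
C₀ = D/Vd = 553/131 ≈ 4.221 mg/L.
Before the 4th dose, 3 doses have been given. Superposition: Cmin = C₀·(f + f² + … + f^3).
≈ 4.221 × (0.2973 + 0.0884 + 0.0263) ≈ 4.221 × 0.4120 ≈ 1.739 mg/L.

1.7 mg/L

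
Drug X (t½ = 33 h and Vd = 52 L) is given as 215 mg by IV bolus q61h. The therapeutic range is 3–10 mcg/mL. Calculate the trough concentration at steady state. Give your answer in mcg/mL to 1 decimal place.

1.6 mcg/mL

τ/t½ = 61/33 ≈ 1.8485, so fraction remaining f = (1/2)^(61/33) ≈ 0.2777.
Each bolus raises the concentration by D/Vd = 215/52 ≈ 4.135 mcg/mL.
Steady-state trough Cmin,ss = C₀·f/(1−f) ≈ 4.135 × 0.2777/0.7223 ≈ 1.590 mcg/mL.
Trough 1.6 mcg/mL vs MEC 3 mcg/mL: subtherapeutic.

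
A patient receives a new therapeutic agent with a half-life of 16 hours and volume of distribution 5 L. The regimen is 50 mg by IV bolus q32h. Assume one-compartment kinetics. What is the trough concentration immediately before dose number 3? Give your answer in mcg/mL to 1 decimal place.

f = (1/2)^(τ/t½) = (1/2)^(32/16) ≈ 0.2500.
C₀ = D/Vd = 50/5 ≈ 10.000 mcg/mL.
Before the 3rd dose, 2 doses have been given. Superposition: Cmin = C₀·(f + f²).
≈ 10.000 × (0.2500 + 0.0625) ≈ 10.000 × 0.3125 ≈ 3.125 mcg/mL.

3.1 mcg/mL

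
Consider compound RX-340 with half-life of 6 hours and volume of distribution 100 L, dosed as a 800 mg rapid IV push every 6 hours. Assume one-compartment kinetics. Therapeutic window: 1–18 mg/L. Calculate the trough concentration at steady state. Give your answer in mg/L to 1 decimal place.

8.0 mg/L

The dosing interval is 1 half-life, so f = 2^(−1) = 0.5.
At steady state, R = 1/(1 − 0.5) = 2/1.
Single-dose peak C₀ = D/Vd = 800/100 = 8 mg/L.
Steady-state peak Cmax,ss = C₀·R = 8 × 2/1 ≈ 16.000 mg/L.
Steady-state trough Cmin,ss = Cmax,ss·f ≈ 16.000 × 0.5 ≈ 8.000 mg/L.
Trough 8.0 mg/L vs MEC 1 mg/L: adequate.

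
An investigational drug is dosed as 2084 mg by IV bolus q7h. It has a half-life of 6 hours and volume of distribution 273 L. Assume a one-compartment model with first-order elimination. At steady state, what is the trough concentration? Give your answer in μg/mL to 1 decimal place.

6.1 μg/mL

k = ln2/t½ = ln2/6 ≈ 0.115525 h⁻¹; fraction remaining f = e^(−kτ) = e^(−0.115525×7) ≈ 0.4454.
Each bolus raises the concentration by D/Vd = 2084/273 ≈ 7.634 μg/mL.
Steady-state trough Cmin,ss = C₀·f/(1−f) ≈ 7.634 × 0.4454/0.5546 ≈ 6.131 μg/mL.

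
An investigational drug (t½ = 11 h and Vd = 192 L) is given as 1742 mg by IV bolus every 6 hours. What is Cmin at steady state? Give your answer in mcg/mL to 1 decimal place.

19.7 mcg/mL

Over one 6-h interval, 6/11 ≈ 0.54545 half-lives elapse, leaving f ≈ 0.6852 of each dose.
At steady state, accumulation factor R = 1/(1 − e^(−kτ)) ≈ 3.1766.
Single-dose peak C₀ = D/Vd = 1742/192 ≈ 9.073 mcg/mL.
Steady-state peak Cmax,ss = C₀·R ≈ 9.073 × 3.1766 ≈ 28.821 mcg/mL.
One interval later, Cmin,ss = Cmax,ss·e^(−kτ) ≈ 28.821 × 0.6852 ≈ 19.748 mcg/mL.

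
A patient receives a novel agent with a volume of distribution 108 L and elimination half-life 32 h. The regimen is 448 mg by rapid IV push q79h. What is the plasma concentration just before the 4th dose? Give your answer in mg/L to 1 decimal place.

f = (1/2)^(τ/t½) = (1/2)^(79/32) ≈ 0.1806.
C₀ = D/Vd = 448/108 ≈ 4.148 mg/L.
Before the 4th dose, 3 doses have been given. Superposition: Cmin = C₀·(f + f² + … + f^3).
≈ 4.148 × (0.1806 + 0.0326 + 0.0059) ≈ 4.148 × 0.2191 ≈ 0.909 mg/L.

0.9 mg/L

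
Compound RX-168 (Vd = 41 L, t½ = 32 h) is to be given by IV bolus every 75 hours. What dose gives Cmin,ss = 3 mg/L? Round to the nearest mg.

501 mg

τ/t½ = 75/32 ≈ 2.3438, so f = (1/2)^(75/32) ≈ 0.196998.
Cmin,ss = (D/Vd)·f/(1−f), so D = Cmin,ss·Vd·(1−f)/f.
D = 3 × 41 × (1−f)/f ≈ 3 × 41 × 4.07619 ≈ 501.37 mg.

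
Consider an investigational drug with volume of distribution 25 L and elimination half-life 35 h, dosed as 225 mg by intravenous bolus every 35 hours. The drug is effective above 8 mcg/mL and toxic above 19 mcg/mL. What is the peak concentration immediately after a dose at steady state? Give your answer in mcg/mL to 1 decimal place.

The dosing interval is 1 half-life, so f = 2^(−1) = 0.5.
Accumulation ratio R = 1/(1 − f) = 1/0.5 = 2/1.
Single-dose peak C₀ = D/Vd = 225/25 = 9 mcg/mL.
Steady-state peak Cmax,ss = C₀·R = 9 × 2/1 ≈ 18.000 mcg/mL.
Peak 18.0 mcg/mL vs MTC 19 mcg/mL: below toxic threshold.

18.0 mcg/mL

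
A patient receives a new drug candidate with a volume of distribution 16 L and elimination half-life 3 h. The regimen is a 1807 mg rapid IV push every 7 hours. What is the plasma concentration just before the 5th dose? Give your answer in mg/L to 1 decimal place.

27.9 mg/L

f = (1/2)^(τ/t½) = (1/2)^(7/3) ≈ 0.1984.
C₀ = D/Vd = 1807/16 ≈ 112.938 mg/L.
Before the 5th dose, 4 doses have been given. Superposition: Cmin = C₀·(f + f² + … + f^4).
≈ 112.938 × (0.1984 + 0.0394 + 0.0078 + 0.0015) ≈ 112.938 × 0.2471 ≈ 27.907 mg/L.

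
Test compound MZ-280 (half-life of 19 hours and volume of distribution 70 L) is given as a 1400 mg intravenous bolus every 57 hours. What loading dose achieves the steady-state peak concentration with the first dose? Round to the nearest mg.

1600 mg

f = (1/2)^(57/19) ≈ 0.125000; accumulation ratio R = 1/(1−f) ≈ 1.14286.
Loading dose to hit Cmax,ss on first dose: D_load = D_maint·R ≈ 1400 × 1.14286 ≈ 1600.00 mg.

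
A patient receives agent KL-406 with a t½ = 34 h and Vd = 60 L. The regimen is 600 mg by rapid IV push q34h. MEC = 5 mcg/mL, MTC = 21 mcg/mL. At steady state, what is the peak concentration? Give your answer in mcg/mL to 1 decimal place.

The dosing interval is 1 half-life, so f = 2^(−1) = 0.5.
Accumulation ratio R = 1/(1 − f) = 1/0.5 = 2/1.
Single-dose peak C₀ = D/Vd = 600/60 = 10 mcg/mL.
Steady-state peak Cmax,ss = C₀·R = 10 × 2/1 ≈ 20.000 mcg/mL.
Peak 20.0 mcg/mL vs MTC 21 mcg/mL: below toxic threshold.

20.0 mcg/mL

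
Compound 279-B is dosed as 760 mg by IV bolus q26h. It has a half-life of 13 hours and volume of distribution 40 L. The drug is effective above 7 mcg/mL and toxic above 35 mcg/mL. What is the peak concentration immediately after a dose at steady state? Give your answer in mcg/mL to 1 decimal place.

25.3 mcg/mL

τ = 26 h = 2 half-lives, so f = (1/2)^2 = 0.25.
Accumulation ratio R = 1/(1 − f) = 1/0.75 = 4/3.
Single-dose peak C₀ = D/Vd = 760/40 = 19 mcg/mL.
Steady-state peak Cmax,ss = C₀·R = 19 × 4/3 ≈ 25.333 mcg/mL.
Peak 25.3 mcg/mL vs MTC 35 mcg/mL: below toxic threshold.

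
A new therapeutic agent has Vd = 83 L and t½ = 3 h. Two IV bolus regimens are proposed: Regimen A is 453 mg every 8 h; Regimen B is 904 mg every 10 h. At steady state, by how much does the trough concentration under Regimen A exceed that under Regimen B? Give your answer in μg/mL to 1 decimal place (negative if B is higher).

-0.2 μg/mL

Regimen A: f = (1/2)^(8/3) ≈ 0.1575; Cmin,ss = (453/83)·f/(1−f) ≈ 1.020 μg/mL.
Regimen B: f = (1/2)^(10/3) ≈ 0.0992; Cmin,ss = (904/83)·f/(1−f) ≈ 1.199 μg/mL.
Difference ≈ 1.020 − 1.199 ≈ -0.179 μg/mL.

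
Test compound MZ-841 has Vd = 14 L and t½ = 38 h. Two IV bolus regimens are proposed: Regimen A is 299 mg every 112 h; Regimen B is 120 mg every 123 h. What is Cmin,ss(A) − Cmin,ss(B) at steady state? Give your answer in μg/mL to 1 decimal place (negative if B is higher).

Regimen A: f = (1/2)^(112/38) ≈ 0.1296; Cmin,ss = (299/14)·f/(1−f) ≈ 3.180 μg/mL.
Regimen B: f = (1/2)^(123/38) ≈ 0.1061; Cmin,ss = (120/14)·f/(1−f) ≈ 1.017 μg/mL.
Difference ≈ 3.180 − 1.017 ≈ 2.163 μg/mL.

2.2 μg/mL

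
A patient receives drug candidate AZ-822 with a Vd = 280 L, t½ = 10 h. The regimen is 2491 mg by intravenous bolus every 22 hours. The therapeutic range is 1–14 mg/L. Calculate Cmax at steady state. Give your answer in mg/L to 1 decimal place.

11.4 mg/L

Over one 22-h interval, 22/10 ≈ 2.2 half-lives elapse, leaving f ≈ 0.2176 of each dose.
Accumulation ratio R = 1/(1 − f) ≈ 1/0.7824 ≈ 1.2781.
Each bolus raises the concentration by D/Vd = 2491/280 ≈ 8.896 mg/L.
Steady-state peak Cmax,ss = C₀·R ≈ 8.896 × 1.2781 ≈ 11.370 mg/L.
Peak 11.4 mg/L vs MTC 14 mg/L: below toxic threshold.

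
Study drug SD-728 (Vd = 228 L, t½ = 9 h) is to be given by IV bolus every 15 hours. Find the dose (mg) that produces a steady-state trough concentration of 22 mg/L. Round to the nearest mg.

10909 mg

τ/t½ = 15/9 ≈ 1.6667, so f = (1/2)^(15/9) ≈ 0.314980.
Cmin,ss = (D/Vd)·f/(1−f), so D = Cmin,ss·Vd·(1−f)/f.
D = 22 × 228 × (1−f)/f ≈ 22 × 228 × 2.17480 ≈ 10908.80 mg.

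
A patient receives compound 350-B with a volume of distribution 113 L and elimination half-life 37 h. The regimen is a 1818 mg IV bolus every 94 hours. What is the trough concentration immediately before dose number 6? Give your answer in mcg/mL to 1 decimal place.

3.3 mcg/mL

f = (1/2)^(τ/t½) = (1/2)^(94/37) ≈ 0.1719.
C₀ = D/Vd = 1818/113 ≈ 16.088 mcg/mL.
Before the 6th dose, 5 doses have been given. Superposition: Cmin = C₀·(f + f² + … + f^5).
≈ 16.088 × (0.1719 + 0.0295 + 0.0051 + 0.0009 + 0.0002) ≈ 16.088 × 0.2076 ≈ 3.340 mcg/mL.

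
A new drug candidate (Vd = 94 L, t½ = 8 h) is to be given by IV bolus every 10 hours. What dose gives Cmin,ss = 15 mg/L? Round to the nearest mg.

τ/t½ = 10/8 ≈ 1.25, so f = (1/2)^(10/8) ≈ 0.420448.
Cmin,ss = (D/Vd)·f/(1−f), so D = Cmin,ss·Vd·(1−f)/f.
D = 15 × 94 × (1−f)/f ≈ 15 × 94 × 1.37842 ≈ 1943.57 mg.

1944 mg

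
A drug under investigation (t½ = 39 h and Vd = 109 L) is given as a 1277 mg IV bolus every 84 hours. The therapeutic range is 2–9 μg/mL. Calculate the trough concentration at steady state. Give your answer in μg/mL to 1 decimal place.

3.4 μg/mL

τ/t½ = 84/39 ≈ 2.1538, so fraction remaining f = (1/2)^(84/39) ≈ 0.2247.
Accumulation ratio R = 1/(1 − f) ≈ 1/0.7753 ≈ 1.2898.
Each bolus raises the concentration by D/Vd = 1277/109 ≈ 11.716 μg/mL.
Cmax,ss = C₀/(1 − f) ≈ 11.716/0.7753 ≈ 15.112 μg/mL.
Steady-state trough Cmin,ss = Cmax,ss·f ≈ 15.112 × 0.2247 ≈ 3.396 μg/mL.
Trough 3.4 μg/mL vs MEC 2 μg/mL: adequate.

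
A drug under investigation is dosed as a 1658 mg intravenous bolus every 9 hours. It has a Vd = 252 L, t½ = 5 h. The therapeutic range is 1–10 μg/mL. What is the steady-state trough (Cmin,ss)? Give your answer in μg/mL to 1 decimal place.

2.7 μg/mL

Over one 9-h interval, 9/5 ≈ 1.8 half-lives elapse, leaving f ≈ 0.2872 of each dose.
Each bolus raises the concentration by D/Vd = 1658/252 ≈ 6.579 μg/mL.
Steady-state trough Cmin,ss = C₀·f/(1−f) ≈ 6.579 × 0.2872/0.7128 ≈ 2.651 μg/mL.
Trough 2.7 μg/mL vs MEC 1 μg/mL: adequate.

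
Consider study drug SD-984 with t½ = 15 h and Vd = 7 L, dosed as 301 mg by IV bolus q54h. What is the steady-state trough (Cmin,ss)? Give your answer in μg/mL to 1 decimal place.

3.9 μg/mL

τ/t½ = 54/15 ≈ 3.6, so fraction remaining f = (1/2)^(54/15) ≈ 0.0825.
At steady state, accumulation factor R = 1/(1 − e^(−kτ)) ≈ 1.0899.
Single-dose peak C₀ = D/Vd = 301/7 ≈ 43.000 μg/mL.
Cmax,ss = C₀/(1 − f) ≈ 43.000/0.9175 ≈ 46.866 μg/mL.
One interval later, Cmin,ss = Cmax,ss·e^(−kτ) ≈ 46.866 × 0.0825 ≈ 3.866 μg/mL.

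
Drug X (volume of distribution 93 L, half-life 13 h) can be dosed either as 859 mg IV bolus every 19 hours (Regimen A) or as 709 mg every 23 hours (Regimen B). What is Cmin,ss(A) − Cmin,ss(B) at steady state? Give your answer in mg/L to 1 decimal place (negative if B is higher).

2.1 mg/L

Regimen A: f = (1/2)^(19/13) ≈ 0.3631; Cmin,ss = (859/93)·f/(1−f) ≈ 5.266 mg/L.
Regimen B: f = (1/2)^(23/13) ≈ 0.2934; Cmin,ss = (709/93)·f/(1−f) ≈ 3.166 mg/L.
Difference ≈ 5.266 − 3.166 ≈ 2.100 mg/L.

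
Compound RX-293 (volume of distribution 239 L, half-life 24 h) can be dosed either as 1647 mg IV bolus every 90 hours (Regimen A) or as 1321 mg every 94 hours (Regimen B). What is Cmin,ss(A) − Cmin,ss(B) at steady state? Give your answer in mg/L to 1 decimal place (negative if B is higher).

0.2 mg/L

Regimen A: f = (1/2)^(90/24) ≈ 0.0743; Cmin,ss = (1647/239)·f/(1−f) ≈ 0.553 mg/L.
Regimen B: f = (1/2)^(94/24) ≈ 0.0662; Cmin,ss = (1321/239)·f/(1−f) ≈ 0.392 mg/L.
Difference ≈ 0.553 − 0.392 ≈ 0.161 mg/L.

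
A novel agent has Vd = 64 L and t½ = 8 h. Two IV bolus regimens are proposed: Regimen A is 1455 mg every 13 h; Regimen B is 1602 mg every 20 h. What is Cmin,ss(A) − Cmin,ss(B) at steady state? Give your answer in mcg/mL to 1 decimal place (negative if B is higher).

Regimen A: f = (1/2)^(13/8) ≈ 0.3242; Cmin,ss = (1455/64)·f/(1−f) ≈ 10.906 mcg/mL.
Regimen B: f = (1/2)^(20/8) ≈ 0.1768; Cmin,ss = (1602/64)·f/(1−f) ≈ 5.376 mcg/mL.
Difference ≈ 10.906 − 5.376 ≈ 5.530 mcg/mL.

5.5 mcg/mL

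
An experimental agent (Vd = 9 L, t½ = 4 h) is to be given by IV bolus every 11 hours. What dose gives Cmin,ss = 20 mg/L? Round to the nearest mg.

1031 mg

τ/t½ = 11/4 ≈ 2.75, so f = (1/2)^(11/4) ≈ 0.148651.
Cmin,ss = (D/Vd)·f/(1−f), so D = Cmin,ss·Vd·(1−f)/f.
D = 20 × 9 × (1−f)/f ≈ 20 × 9 × 5.72717 ≈ 1030.89 mg.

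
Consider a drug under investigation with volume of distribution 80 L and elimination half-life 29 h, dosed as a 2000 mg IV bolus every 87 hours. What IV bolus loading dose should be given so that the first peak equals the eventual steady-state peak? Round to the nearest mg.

2286 mg

f = (1/2)^(87/29) ≈ 0.125000; accumulation ratio R = 1/(1−f) ≈ 1.14286.
Loading dose to hit Cmax,ss on first dose: D_load = D_maint·R ≈ 2000 × 1.14286 ≈ 2285.72 mg.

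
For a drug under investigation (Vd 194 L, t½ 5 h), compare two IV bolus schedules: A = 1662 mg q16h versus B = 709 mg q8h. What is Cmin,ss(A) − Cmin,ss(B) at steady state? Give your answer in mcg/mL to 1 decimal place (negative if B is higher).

Regimen A: f = (1/2)^(16/5) ≈ 0.1088; Cmin,ss = (1662/194)·f/(1−f) ≈ 1.046 mcg/mL.
Regimen B: f = (1/2)^(8/5) ≈ 0.3299; Cmin,ss = (709/194)·f/(1−f) ≈ 1.799 mcg/mL.
Difference ≈ 1.046 − 1.799 ≈ -0.753 mcg/mL.

-0.8 mcg/mL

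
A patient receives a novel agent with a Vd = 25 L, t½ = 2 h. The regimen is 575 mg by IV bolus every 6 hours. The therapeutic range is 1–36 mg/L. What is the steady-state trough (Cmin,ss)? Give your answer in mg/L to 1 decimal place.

3.3 mg/L

τ = 6 h = 3 half-lives, so f = (1/2)^3 = 0.125.
At steady state, R = 1/(1 − 0.125) = 8/7.
Single-dose peak C₀ = D/Vd = 575/25 = 23 mg/L.
Steady-state peak Cmax,ss = C₀·R = 23 × 8/7 ≈ 26.286 mg/L.
Steady-state trough Cmin,ss = Cmax,ss·f ≈ 26.286 × 0.125 ≈ 3.286 mg/L.
Trough 3.3 mg/L vs MEC 1 mg/L: adequate.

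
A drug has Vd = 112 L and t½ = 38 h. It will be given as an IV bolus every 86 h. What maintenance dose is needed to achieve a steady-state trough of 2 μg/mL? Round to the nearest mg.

851 mg

τ/t½ = 86/38 ≈ 2.2632, so f = (1/2)^(86/38) ≈ 0.208316.
Cmin,ss = (D/Vd)·f/(1−f), so D = Cmin,ss·Vd·(1−f)/f.
D = 2 × 112 × (1−f)/f ≈ 2 × 112 × 3.80040 ≈ 851.29 mg.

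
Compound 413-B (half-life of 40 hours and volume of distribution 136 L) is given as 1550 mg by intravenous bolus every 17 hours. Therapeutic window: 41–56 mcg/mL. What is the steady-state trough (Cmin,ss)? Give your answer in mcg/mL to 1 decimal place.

τ/t½ = 17/40 ≈ 0.425, so fraction remaining f = (1/2)^(17/40) ≈ 0.7448.
Accumulation ratio R = 1/(1 − f) ≈ 1/0.2552 ≈ 3.9185.
Each bolus raises the concentration by D/Vd = 1550/136 ≈ 11.397 mcg/mL.
Cmax,ss = C₀/(1 − f) ≈ 11.397/0.2552 ≈ 44.659 mcg/mL.
Steady-state trough Cmin,ss = Cmax,ss·f ≈ 44.659 × 0.7448 ≈ 33.262 mcg/mL.
Trough 33.3 mcg/mL vs MEC 41 mcg/mL: subtherapeutic.

33.3 mcg/mL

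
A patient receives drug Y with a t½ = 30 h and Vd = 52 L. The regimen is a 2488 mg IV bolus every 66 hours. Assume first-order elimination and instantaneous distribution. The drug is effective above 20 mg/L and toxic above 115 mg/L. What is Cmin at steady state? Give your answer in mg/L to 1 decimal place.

k = ln2/t½ = ln2/30 ≈ 0.023105 h⁻¹; fraction remaining f = e^(−kτ) = e^(−0.023105×66) ≈ 0.2176.
Accumulation ratio R = 1/(1 − f) ≈ 1/0.7824 ≈ 1.2781.
Single-dose peak C₀ = D/Vd = 2488/52 ≈ 47.846 mg/L.
Cmax,ss = C₀/(1 − f) ≈ 47.846/0.7824 ≈ 61.153 mg/L.
Steady-state trough Cmin,ss = Cmax,ss·f ≈ 61.153 × 0.2176 ≈ 13.307 mg/L.
Trough 13.3 mg/L vs MEC 20 mg/L: subtherapeutic.

13.3 mg/L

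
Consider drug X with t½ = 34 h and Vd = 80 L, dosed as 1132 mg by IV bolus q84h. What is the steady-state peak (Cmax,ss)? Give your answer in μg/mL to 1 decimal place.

τ/t½ = 84/34 ≈ 2.4706, so fraction remaining f = (1/2)^(84/34) ≈ 0.1804.
Accumulation ratio R = 1/(1 − f) ≈ 1/0.8196 ≈ 1.2201.
Each bolus raises the concentration by D/Vd = 1132/80 ≈ 14.150 μg/mL.
Cmax,ss = C₀/(1 − f) ≈ 14.150/0.8196 ≈ 17.265 μg/mL.

17.3 μg/mL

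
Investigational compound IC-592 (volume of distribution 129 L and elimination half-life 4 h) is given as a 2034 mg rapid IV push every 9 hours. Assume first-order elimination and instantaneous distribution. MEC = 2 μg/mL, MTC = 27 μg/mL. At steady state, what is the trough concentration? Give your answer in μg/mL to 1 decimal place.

Over one 9-h interval, 9/4 ≈ 2.25 half-lives elapse, leaving f ≈ 0.2102 of each dose.
Accumulation ratio R = 1/(1 − f) ≈ 1/0.7898 ≈ 1.2661.
Each bolus raises the concentration by D/Vd = 2034/129 ≈ 15.767 μg/mL.
Cmax,ss = C₀/(1 − f) ≈ 15.767/0.7898 ≈ 19.963 μg/mL.
One interval later, Cmin,ss = Cmax,ss·e^(−kτ) ≈ 19.963 × 0.2102 ≈ 4.196 μg/mL.
Trough 4.2 μg/mL vs MEC 2 μg/mL: adequate.

4.2 μg/mL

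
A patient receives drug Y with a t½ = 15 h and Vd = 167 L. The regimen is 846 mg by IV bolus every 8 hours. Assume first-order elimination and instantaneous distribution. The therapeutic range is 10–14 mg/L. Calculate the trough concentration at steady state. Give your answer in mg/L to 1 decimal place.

11.3 mg/L

Over one 8-h interval, 8/15 ≈ 0.53333 half-lives elapse, leaving f ≈ 0.6910 of each dose.
At steady state, accumulation factor R = 1/(1 − e^(−kτ)) ≈ 3.2362.
Single-dose peak C₀ = D/Vd = 846/167 ≈ 5.066 mg/L.
Cmax,ss = C₀/(1 − f) ≈ 5.066/0.3090 ≈ 16.395 mg/L.
Steady-state trough Cmin,ss = Cmax,ss·f ≈ 16.395 × 0.6910 ≈ 11.329 mg/L.
Trough 11.3 mg/L vs MEC 10 mg/L: adequate.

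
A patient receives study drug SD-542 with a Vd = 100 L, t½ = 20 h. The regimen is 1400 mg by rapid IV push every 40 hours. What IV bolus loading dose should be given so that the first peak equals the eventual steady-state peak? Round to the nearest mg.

f = (1/2)^(40/20) ≈ 0.250000; accumulation ratio R = 1/(1−f) ≈ 1.33333.
Loading dose to hit Cmax,ss on first dose: D_load = D_maint·R ≈ 1400 × 1.33333 ≈ 1866.66 mg.

1867 mg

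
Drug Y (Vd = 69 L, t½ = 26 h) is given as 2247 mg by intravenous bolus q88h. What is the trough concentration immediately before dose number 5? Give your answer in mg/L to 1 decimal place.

f = (1/2)^(τ/t½) = (1/2)^(88/26) ≈ 0.0957.
C₀ = D/Vd = 2247/69 ≈ 32.565 mg/L.
Before the 5th dose, 4 doses have been given. Superposition: Cmin = C₀·(f + f² + … + f^4).
≈ 32.565 × (0.0957 + 0.0092 + 0.0009 + 0.0001) ≈ 32.565 × 0.1059 ≈ 3.449 mg/L.

3.4 mg/L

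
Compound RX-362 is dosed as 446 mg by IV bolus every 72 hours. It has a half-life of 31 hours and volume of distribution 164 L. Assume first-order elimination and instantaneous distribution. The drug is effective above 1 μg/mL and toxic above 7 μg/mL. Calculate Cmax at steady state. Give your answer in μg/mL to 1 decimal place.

Over one 72-h interval, 72/31 ≈ 2.3226 half-lives elapse, leaving f ≈ 0.1999 of each dose.
Accumulation ratio R = 1/(1 − f) ≈ 1/0.8001 ≈ 1.2498.
Single-dose peak C₀ = D/Vd = 446/164 ≈ 2.720 μg/mL.
Cmax,ss = C₀/(1 − f) ≈ 2.720/0.8001 ≈ 3.400 μg/mL.
Peak 3.4 μg/mL vs MTC 7 μg/mL: below toxic threshold.

3.4 μg/mL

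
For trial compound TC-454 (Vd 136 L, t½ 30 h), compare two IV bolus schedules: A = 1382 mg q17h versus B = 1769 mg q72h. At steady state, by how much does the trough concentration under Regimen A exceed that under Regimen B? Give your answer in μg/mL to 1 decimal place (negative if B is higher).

Regimen A: f = (1/2)^(17/30) ≈ 0.6752; Cmin,ss = (1382/136)·f/(1−f) ≈ 21.124 μg/mL.
Regimen B: f = (1/2)^(72/30) ≈ 0.1895; Cmin,ss = (1769/136)·f/(1−f) ≈ 3.041 μg/mL.
Difference ≈ 21.124 − 3.041 ≈ 18.083 μg/mL.

18.1 μg/mL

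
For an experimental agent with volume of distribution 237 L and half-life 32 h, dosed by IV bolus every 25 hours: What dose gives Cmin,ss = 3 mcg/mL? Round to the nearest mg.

τ/t½ = 25/32 ≈ 0.78125, so f = (1/2)^(25/32) ≈ 0.581862.
Cmin,ss = (D/Vd)·f/(1−f), so D = Cmin,ss·Vd·(1−f)/f.
D = 3 × 237 × (1−f)/f ≈ 3 × 237 × 0.71862 ≈ 510.94 mg.

511 mg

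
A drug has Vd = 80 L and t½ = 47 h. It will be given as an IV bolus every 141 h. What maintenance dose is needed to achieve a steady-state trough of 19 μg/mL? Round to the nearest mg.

10640 mg

τ/t½ = 141/47 ≈ 3, so f = (1/2)^(141/47) ≈ 0.125000.
Cmin,ss = (D/Vd)·f/(1−f), so D = Cmin,ss·Vd·(1−f)/f.
D = 19 × 80 × (1−f)/f ≈ 19 × 80 × 7.00000 ≈ 10640.00 mg.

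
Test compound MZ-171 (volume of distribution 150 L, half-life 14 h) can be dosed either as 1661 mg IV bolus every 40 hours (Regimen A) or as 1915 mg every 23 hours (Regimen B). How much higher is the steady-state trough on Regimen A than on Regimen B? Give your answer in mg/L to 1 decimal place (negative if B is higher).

-4.2 mg/L

Regimen A: f = (1/2)^(40/14) ≈ 0.1380; Cmin,ss = (1661/150)·f/(1−f) ≈ 1.773 mg/L.
Regimen B: f = (1/2)^(23/14) ≈ 0.3202; Cmin,ss = (1915/150)·f/(1−f) ≈ 6.013 mg/L.
Difference ≈ 1.773 − 6.013 ≈ -4.240 mg/L.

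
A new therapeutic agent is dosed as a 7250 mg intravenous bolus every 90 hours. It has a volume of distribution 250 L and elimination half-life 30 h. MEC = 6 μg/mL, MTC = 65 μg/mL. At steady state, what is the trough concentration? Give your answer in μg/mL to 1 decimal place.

4.1 μg/mL

τ = 90 h = 3 half-lives, so f = (1/2)^3 = 0.125.
At steady state, R = 1/(1 − 0.125) = 8/7.
Single-dose peak C₀ = D/Vd = 7250/250 = 29 μg/mL.
Steady-state peak Cmax,ss = C₀·R = 29 × 8/7 ≈ 33.143 μg/mL.
Steady-state trough Cmin,ss = Cmax,ss·f ≈ 33.143 × 0.125 ≈ 4.143 μg/mL.
Trough 4.1 μg/mL vs MEC 6 μg/mL: subtherapeutic.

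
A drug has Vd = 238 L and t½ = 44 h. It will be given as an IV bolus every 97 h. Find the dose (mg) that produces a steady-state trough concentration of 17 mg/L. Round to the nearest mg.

τ/t½ = 97/44 ≈ 2.2045, so f = (1/2)^(97/44) ≈ 0.216953.
Cmin,ss = (D/Vd)·f/(1−f), so D = Cmin,ss·Vd·(1−f)/f.
D = 17 × 238 × (1−f)/f ≈ 17 × 238 × 3.60929 ≈ 14603.19 mg.

14603 mg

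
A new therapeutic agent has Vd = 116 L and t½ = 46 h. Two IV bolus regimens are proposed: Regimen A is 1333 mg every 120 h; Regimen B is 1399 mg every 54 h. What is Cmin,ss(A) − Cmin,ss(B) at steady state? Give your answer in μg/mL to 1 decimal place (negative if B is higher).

-7.3 μg/mL

Regimen A: f = (1/2)^(120/46) ≈ 0.1639; Cmin,ss = (1333/116)·f/(1−f) ≈ 2.253 μg/mL.
Regimen B: f = (1/2)^(54/46) ≈ 0.4432; Cmin,ss = (1399/116)·f/(1−f) ≈ 9.600 μg/mL.
Difference ≈ 2.253 − 9.600 ≈ -7.347 μg/mL.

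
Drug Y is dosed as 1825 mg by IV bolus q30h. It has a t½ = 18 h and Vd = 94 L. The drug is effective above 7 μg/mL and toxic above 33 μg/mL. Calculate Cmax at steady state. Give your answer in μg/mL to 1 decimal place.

k = ln2/t½ = ln2/18 ≈ 0.038508 h⁻¹; fraction remaining f = e^(−kτ) = e^(−0.038508×30) ≈ 0.3150.
Accumulation ratio R = 1/(1 − f) ≈ 1/0.6850 ≈ 1.4599.
Each bolus raises the concentration by D/Vd = 1825/94 ≈ 19.415 μg/mL.
Steady-state peak Cmax,ss = C₀·R ≈ 19.415 × 1.4599 ≈ 28.344 μg/mL.
Peak 28.3 μg/mL vs MTC 33 μg/mL: below toxic threshold.

28.3 μg/mL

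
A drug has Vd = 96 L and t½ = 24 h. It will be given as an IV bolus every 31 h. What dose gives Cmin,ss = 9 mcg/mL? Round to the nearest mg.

1251 mg

τ/t½ = 31/24 ≈ 1.2917, so f = (1/2)^(31/24) ≈ 0.408479.
Cmin,ss = (D/Vd)·f/(1−f), so D = Cmin,ss·Vd·(1−f)/f.
D = 9 × 96 × (1−f)/f ≈ 9 × 96 × 1.44811 ≈ 1251.17 mg.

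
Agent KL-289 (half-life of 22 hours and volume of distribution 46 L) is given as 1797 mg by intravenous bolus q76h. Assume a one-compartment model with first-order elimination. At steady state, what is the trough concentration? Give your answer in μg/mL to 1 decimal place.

k = ln2/t½ = ln2/22 ≈ 0.031507 h⁻¹; fraction remaining f = e^(−kτ) = e^(−0.031507×76) ≈ 0.0912.
Single-dose peak C₀ = D/Vd = 1797/46 ≈ 39.065 μg/mL.
Steady-state trough Cmin,ss = C₀·f/(1−f) ≈ 39.065 × 0.0912/0.9088 ≈ 3.920 μg/mL.

3.9 μg/mL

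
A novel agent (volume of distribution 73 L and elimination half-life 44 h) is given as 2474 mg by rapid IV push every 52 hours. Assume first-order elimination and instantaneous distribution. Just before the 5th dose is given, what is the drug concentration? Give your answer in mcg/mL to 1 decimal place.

25.7 mcg/mL

f = (1/2)^(τ/t½) = (1/2)^(52/44) ≈ 0.4408.
C₀ = D/Vd = 2474/73 ≈ 33.890 mcg/mL.
Before the 5th dose, 4 doses have been given. Superposition: Cmin = C₀·(f + f² + … + f^4).
≈ 33.890 × (0.4408 + 0.1943 + 0.0856 + 0.0378) ≈ 33.890 × 0.7585 ≈ 25.706 mcg/mL.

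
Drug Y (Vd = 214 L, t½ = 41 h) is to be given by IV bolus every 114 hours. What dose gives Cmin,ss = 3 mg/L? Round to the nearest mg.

3769 mg

τ/t½ = 114/41 ≈ 2.7805, so f = (1/2)^(114/41) ≈ 0.145542.
Cmin,ss = (D/Vd)·f/(1−f), so D = Cmin,ss·Vd·(1−f)/f.
D = 3 × 214 × (1−f)/f ≈ 3 × 214 × 5.87087 ≈ 3769.10 mg.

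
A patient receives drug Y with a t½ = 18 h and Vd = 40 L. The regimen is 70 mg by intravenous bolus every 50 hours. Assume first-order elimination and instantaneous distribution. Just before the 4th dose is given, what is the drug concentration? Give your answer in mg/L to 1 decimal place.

0.3 mg/L

f = (1/2)^(τ/t½) = (1/2)^(50/18) ≈ 0.1458.
C₀ = D/Vd = 70/40 ≈ 1.750 mg/L.
Before the 4th dose, 3 doses have been given. Superposition: Cmin = C₀·(f + f² + … + f^3).
≈ 1.750 × (0.1458 + 0.0213 + 0.0031) ≈ 1.750 × 0.1702 ≈ 0.298 mg/L.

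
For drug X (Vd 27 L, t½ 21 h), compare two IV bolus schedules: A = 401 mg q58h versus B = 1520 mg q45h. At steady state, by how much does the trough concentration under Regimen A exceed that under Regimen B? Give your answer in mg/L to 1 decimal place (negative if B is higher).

Regimen A: f = (1/2)^(58/21) ≈ 0.1474; Cmin,ss = (401/27)·f/(1−f) ≈ 2.568 mg/L.
Regimen B: f = (1/2)^(45/21) ≈ 0.2264; Cmin,ss = (1520/27)·f/(1−f) ≈ 16.476 mg/L.
Difference ≈ 2.568 − 16.476 ≈ -13.908 mg/L.

-13.9 mg/L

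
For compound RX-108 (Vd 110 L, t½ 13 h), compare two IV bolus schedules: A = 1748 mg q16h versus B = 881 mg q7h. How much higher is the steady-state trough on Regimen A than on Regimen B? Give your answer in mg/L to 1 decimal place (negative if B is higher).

Regimen A: f = (1/2)^(16/13) ≈ 0.4261; Cmin,ss = (1748/110)·f/(1−f) ≈ 11.798 mg/L.
Regimen B: f = (1/2)^(7/13) ≈ 0.6885; Cmin,ss = (881/110)·f/(1−f) ≈ 17.702 mg/L.
Difference ≈ 11.798 − 17.702 ≈ -5.904 mg/L.

-5.9 mg/L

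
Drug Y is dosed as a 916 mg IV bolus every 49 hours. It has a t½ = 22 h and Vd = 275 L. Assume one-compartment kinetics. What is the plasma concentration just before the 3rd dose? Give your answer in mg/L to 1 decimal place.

0.9 mg/L

f = (1/2)^(τ/t½) = (1/2)^(49/22) ≈ 0.2136.
C₀ = D/Vd = 916/275 ≈ 3.331 mg/L.
Before the 3rd dose, 2 doses have been given. Superposition: Cmin = C₀·(f + f²).
≈ 3.331 × (0.2136 + 0.0456) ≈ 3.331 × 0.2592 ≈ 0.863 mg/L.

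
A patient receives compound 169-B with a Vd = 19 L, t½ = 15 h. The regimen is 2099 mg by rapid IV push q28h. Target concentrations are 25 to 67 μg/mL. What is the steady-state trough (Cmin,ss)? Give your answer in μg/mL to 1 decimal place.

τ/t½ = 28/15 ≈ 1.8667, so fraction remaining f = (1/2)^(28/15) ≈ 0.2742.
At steady state, accumulation factor R = 1/(1 − e^(−kτ)) ≈ 1.3778.
Single-dose peak C₀ = D/Vd = 2099/19 ≈ 110.474 μg/mL.
Steady-state peak Cmax,ss = C₀·R ≈ 110.474 × 1.3778 ≈ 152.211 μg/mL.
Steady-state trough Cmin,ss = Cmax,ss·f ≈ 152.211 × 0.2742 ≈ 41.736 μg/mL.
Trough 41.7 μg/mL vs MEC 25 μg/mL: adequate.

41.7 μg/mL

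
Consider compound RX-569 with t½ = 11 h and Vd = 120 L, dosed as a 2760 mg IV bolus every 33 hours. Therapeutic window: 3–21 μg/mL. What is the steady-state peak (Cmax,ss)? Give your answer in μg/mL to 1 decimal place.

The dosing interval is 3 half-lives, so f = 2^(−3) = 0.125.
Accumulation ratio R = 1/(1 − f) = 1/0.875 = 8/7.
Single-dose peak C₀ = D/Vd = 2760/120 = 23 μg/mL.
Steady-state peak Cmax,ss = C₀·R = 23 × 8/7 ≈ 26.286 μg/mL.
Peak 26.3 μg/mL vs MTC 21 μg/mL: exceeds toxic threshold.

26.3 μg/mL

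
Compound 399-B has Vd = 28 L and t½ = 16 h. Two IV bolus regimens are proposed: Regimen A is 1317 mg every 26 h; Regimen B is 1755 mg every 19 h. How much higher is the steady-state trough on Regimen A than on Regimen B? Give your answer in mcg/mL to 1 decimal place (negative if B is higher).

-26.5 mcg/mL

Regimen A: f = (1/2)^(26/16) ≈ 0.3242; Cmin,ss = (1317/28)·f/(1−f) ≈ 22.564 mcg/mL.
Regimen B: f = (1/2)^(19/16) ≈ 0.4391; Cmin,ss = (1755/28)·f/(1−f) ≈ 49.068 mcg/mL.
Difference ≈ 22.564 − 49.068 ≈ -26.504 mcg/mL.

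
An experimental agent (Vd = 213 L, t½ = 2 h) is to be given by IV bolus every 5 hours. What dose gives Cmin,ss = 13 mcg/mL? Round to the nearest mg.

12895 mg

τ/t½ = 5/2 ≈ 2.5, so f = (1/2)^(5/2) ≈ 0.176777.
Cmin,ss = (D/Vd)·f/(1−f), so D = Cmin,ss·Vd·(1−f)/f.
D = 13 × 213 × (1−f)/f ≈ 13 × 213 × 4.65684 ≈ 12894.79 mg.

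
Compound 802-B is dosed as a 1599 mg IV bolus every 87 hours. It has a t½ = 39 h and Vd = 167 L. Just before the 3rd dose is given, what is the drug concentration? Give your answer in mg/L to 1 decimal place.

f = (1/2)^(τ/t½) = (1/2)^(87/39) ≈ 0.2130.
C₀ = D/Vd = 1599/167 ≈ 9.575 mg/L.
Before the 3rd dose, 2 doses have been given. Superposition: Cmin = C₀·(f + f²).
≈ 9.575 × (0.2130 + 0.0454) ≈ 9.575 × 0.2584 ≈ 2.474 mg/L.

2.5 mg/L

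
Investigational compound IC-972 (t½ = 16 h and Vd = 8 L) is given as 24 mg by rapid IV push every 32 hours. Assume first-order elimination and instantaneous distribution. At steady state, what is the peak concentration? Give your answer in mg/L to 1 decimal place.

4.0 mg/L

The dosing interval is 2 half-lives, so f = 2^(−2) = 0.25.
At steady state, R = 1/(1 − 0.25) = 4/3.
Single-dose peak C₀ = D/Vd = 24/8 = 3 mg/L.
Steady-state peak Cmax,ss = C₀·R = 3 × 4/3 ≈ 4.000 mg/L.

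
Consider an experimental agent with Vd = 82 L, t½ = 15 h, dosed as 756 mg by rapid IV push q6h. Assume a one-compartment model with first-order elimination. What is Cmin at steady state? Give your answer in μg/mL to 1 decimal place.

28.9 μg/mL

k = ln2/t½ = ln2/15 ≈ 0.046210 h⁻¹; fraction remaining f = e^(−kτ) = e^(−0.046210×6) ≈ 0.7579.
At steady state, accumulation factor R = 1/(1 − e^(−kτ)) ≈ 4.1305.
Each bolus raises the concentration by D/Vd = 756/82 ≈ 9.220 μg/mL.
Steady-state peak Cmax,ss = C₀·R ≈ 9.220 × 4.1305 ≈ 38.083 μg/mL.
Steady-state trough Cmin,ss = Cmax,ss·f ≈ 38.083 × 0.7579 ≈ 28.863 μg/mL.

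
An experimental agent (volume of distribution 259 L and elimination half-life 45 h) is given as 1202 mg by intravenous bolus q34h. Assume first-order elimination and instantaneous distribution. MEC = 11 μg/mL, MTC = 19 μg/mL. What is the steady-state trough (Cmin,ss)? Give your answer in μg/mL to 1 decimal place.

τ/t½ = 34/45 ≈ 0.75556, so fraction remaining f = (1/2)^(34/45) ≈ 0.5923.
Accumulation ratio R = 1/(1 − f) ≈ 1/0.4077 ≈ 2.4528.
Single-dose peak C₀ = D/Vd = 1202/259 ≈ 4.641 μg/mL.
Steady-state peak Cmax,ss = C₀·R ≈ 4.641 × 2.4528 ≈ 11.383 μg/mL.
One interval later, Cmin,ss = Cmax,ss·e^(−kτ) ≈ 11.383 × 0.5923 ≈ 6.742 μg/mL.
Trough 6.7 μg/mL vs MEC 11 μg/mL: subtherapeutic.

6.7 μg/mL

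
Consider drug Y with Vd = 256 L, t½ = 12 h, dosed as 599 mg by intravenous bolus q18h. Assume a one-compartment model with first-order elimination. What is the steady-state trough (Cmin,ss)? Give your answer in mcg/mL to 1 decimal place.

1.3 mcg/mL

τ/t½ = 18/12 ≈ 1.5, so fraction remaining f = (1/2)^(18/12) ≈ 0.3536.
Each bolus raises the concentration by D/Vd = 599/256 ≈ 2.340 mcg/mL.
Steady-state trough Cmin,ss = C₀·f/(1−f) ≈ 2.340 × 0.3536/0.6464 ≈ 1.280 mcg/mL.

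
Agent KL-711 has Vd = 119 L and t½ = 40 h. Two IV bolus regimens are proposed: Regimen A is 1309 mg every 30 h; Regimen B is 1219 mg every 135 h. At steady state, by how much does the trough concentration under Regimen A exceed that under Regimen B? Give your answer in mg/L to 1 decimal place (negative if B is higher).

15.0 mg/L

Regimen A: f = (1/2)^(30/40) ≈ 0.5946; Cmin,ss = (1309/119)·f/(1−f) ≈ 16.134 mg/L.
Regimen B: f = (1/2)^(135/40) ≈ 0.0964; Cmin,ss = (1219/119)·f/(1−f) ≈ 1.093 mg/L.
Difference ≈ 16.134 − 1.093 ≈ 15.041 mg/L.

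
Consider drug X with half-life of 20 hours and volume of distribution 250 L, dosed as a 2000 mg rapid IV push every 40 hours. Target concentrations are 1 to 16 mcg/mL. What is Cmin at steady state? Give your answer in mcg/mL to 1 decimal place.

2.7 mcg/mL

The dosing interval is 2 half-lives, so f = 2^(−2) = 0.25.
At steady state, R = 1/(1 − 0.25) = 4/3.
Single-dose peak C₀ = D/Vd = 2000/250 = 8 mcg/mL.
Steady-state peak Cmax,ss = C₀·R = 8 × 4/3 ≈ 10.667 mcg/mL.
Steady-state trough Cmin,ss = Cmax,ss·f ≈ 10.667 × 0.25 ≈ 2.667 mcg/mL.
Trough 2.7 mcg/mL vs MEC 1 mcg/mL: adequate.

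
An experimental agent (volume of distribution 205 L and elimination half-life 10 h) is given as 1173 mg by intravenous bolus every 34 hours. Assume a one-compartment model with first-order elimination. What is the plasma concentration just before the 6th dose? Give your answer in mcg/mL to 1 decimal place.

0.6 mcg/mL

f = (1/2)^(τ/t½) = (1/2)^(34/10) ≈ 0.0947.
C₀ = D/Vd = 1173/205 ≈ 5.722 mcg/mL.
Before the 6th dose, 5 doses have been given. Superposition: Cmin = C₀·(f + f² + … + f^5).
≈ 5.722 × (0.0947 + 0.0090 + 0.0008 + 0.0001 + 0.0000) ≈ 5.722 × 0.1046 ≈ 0.599 mcg/mL.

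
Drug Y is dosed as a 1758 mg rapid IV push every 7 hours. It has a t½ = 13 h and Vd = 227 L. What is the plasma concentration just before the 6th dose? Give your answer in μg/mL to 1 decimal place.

14.5 μg/mL

f = (1/2)^(τ/t½) = (1/2)^(7/13) ≈ 0.6885.
C₀ = D/Vd = 1758/227 ≈ 7.744 μg/mL.
Before the 6th dose, 5 doses have been given. Superposition: Cmin = C₀·(f + f² + … + f^5).
≈ 7.744 × (0.6885 + 0.4740 + 0.3264 + 0.2247 + 0.1547) ≈ 7.744 × 1.8683 ≈ 14.468 μg/mL.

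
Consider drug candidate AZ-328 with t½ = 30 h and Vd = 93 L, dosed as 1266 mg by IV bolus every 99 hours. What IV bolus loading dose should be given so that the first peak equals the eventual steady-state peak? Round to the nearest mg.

1409 mg

f = (1/2)^(99/30) ≈ 0.101532; accumulation ratio R = 1/(1−f) ≈ 1.11301.
Loading dose to hit Cmax,ss on first dose: D_load = D_maint·R ≈ 1266 × 1.11301 ≈ 1409.07 mg.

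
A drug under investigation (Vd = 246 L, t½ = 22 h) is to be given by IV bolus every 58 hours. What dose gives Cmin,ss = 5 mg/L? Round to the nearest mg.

6418 mg

τ/t½ = 58/22 ≈ 2.6364, so f = (1/2)^(58/22) ≈ 0.160833.
Cmin,ss = (D/Vd)·f/(1−f), so D = Cmin,ss·Vd·(1−f)/f.
D = 5 × 246 × (1−f)/f ≈ 5 × 246 × 5.21763 ≈ 6417.68 mg.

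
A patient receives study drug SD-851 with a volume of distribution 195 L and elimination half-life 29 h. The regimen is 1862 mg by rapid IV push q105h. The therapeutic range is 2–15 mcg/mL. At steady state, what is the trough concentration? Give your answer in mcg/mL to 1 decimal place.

k = ln2/t½ = ln2/29 ≈ 0.023902 h⁻¹; fraction remaining f = e^(−kτ) = e^(−0.023902×105) ≈ 0.0813.
Each bolus raises the concentration by D/Vd = 1862/195 ≈ 9.549 mcg/mL.
Steady-state trough Cmin,ss = C₀·f/(1−f) ≈ 9.549 × 0.0813/0.9187 ≈ 0.845 mcg/mL.
Trough 0.8 mcg/mL vs MEC 2 mcg/mL: subtherapeutic.

0.8 mcg/mL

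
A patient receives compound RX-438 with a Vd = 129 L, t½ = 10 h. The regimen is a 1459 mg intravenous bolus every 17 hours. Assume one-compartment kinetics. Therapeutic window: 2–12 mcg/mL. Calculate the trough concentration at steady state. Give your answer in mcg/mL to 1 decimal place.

k = ln2/t½ = ln2/10 ≈ 0.069315 h⁻¹; fraction remaining f = e^(−kτ) = e^(−0.069315×17) ≈ 0.3078.
Each bolus raises the concentration by D/Vd = 1459/129 ≈ 11.310 mcg/mL.
Steady-state trough Cmin,ss = C₀·f/(1−f) ≈ 11.310 × 0.3078/0.6922 ≈ 5.029 mcg/mL.
Trough 5.0 mcg/mL vs MEC 2 mcg/mL: adequate.

5.0 mcg/mL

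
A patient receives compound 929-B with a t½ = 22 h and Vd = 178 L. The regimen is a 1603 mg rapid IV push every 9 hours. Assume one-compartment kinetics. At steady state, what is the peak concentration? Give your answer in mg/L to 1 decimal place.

k = ln2/t½ = ln2/22 ≈ 0.031507 h⁻¹; fraction remaining f = e^(−kτ) = e^(−0.031507×9) ≈ 0.7531.
Accumulation ratio R = 1/(1 − f) ≈ 1/0.2469 ≈ 4.0502.
Single-dose peak C₀ = D/Vd = 1603/178 ≈ 9.006 mg/L.
Cmax,ss = C₀/(1 − f) ≈ 9.006/0.2469 ≈ 36.476 mg/L.

36.5 mg/L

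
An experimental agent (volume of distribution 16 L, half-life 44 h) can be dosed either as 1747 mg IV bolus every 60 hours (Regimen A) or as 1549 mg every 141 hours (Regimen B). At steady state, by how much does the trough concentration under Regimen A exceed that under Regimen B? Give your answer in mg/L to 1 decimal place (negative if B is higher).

57.6 mg/L

Regimen A: f = (1/2)^(60/44) ≈ 0.3886; Cmin,ss = (1747/16)·f/(1−f) ≈ 69.399 mg/L.
Regimen B: f = (1/2)^(141/44) ≈ 0.1085; Cmin,ss = (1549/16)·f/(1−f) ≈ 11.783 mg/L.
Difference ≈ 69.399 − 11.783 ≈ 57.616 mg/L.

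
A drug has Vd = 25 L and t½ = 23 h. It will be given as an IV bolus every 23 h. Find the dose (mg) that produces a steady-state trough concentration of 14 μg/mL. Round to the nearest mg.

350 mg

τ/t½ = 23/23 ≈ 1, so f = (1/2)^(23/23) ≈ 0.500000.
Cmin,ss = (D/Vd)·f/(1−f), so D = Cmin,ss·Vd·(1−f)/f.
D = 14 × 25 × (1−f)/f ≈ 14 × 25 × 1.00000 ≈ 350.00 mg.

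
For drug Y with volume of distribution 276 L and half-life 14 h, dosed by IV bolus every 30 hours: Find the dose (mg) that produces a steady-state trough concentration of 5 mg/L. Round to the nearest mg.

4715 mg

τ/t½ = 30/14 ≈ 2.1429, so f = (1/2)^(30/14) ≈ 0.226431.
Cmin,ss = (D/Vd)·f/(1−f), so D = Cmin,ss·Vd·(1−f)/f.
D = 5 × 276 × (1−f)/f ≈ 5 × 276 × 3.41636 ≈ 4714.58 mg.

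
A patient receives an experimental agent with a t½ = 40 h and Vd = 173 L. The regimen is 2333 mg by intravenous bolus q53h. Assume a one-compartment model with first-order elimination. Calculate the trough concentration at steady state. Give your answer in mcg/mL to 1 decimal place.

9.0 mcg/mL

τ/t½ = 53/40 ≈ 1.325, so fraction remaining f = (1/2)^(53/40) ≈ 0.3991.
Accumulation ratio R = 1/(1 − f) ≈ 1/0.6009 ≈ 1.6642.
Each bolus raises the concentration by D/Vd = 2333/173 ≈ 13.486 mcg/mL.
Steady-state peak Cmax,ss = C₀·R ≈ 13.486 × 1.6642 ≈ 22.443 mcg/mL.
Steady-state trough Cmin,ss = Cmax,ss·f ≈ 22.443 × 0.3991 ≈ 8.957 mcg/mL.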